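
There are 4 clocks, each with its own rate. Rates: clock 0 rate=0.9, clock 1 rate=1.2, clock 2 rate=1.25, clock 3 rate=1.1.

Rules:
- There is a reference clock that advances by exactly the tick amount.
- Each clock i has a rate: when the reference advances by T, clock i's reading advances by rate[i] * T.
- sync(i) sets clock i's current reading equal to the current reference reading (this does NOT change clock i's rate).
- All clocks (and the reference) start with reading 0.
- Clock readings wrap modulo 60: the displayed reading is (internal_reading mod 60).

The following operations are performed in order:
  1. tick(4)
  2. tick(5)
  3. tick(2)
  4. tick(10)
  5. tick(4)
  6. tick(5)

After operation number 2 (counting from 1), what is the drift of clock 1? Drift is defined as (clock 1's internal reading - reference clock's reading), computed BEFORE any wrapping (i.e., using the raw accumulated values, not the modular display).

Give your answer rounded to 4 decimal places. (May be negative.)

After op 1 tick(4): ref=4.0000 raw=[3.6000 4.8000 5.0000 4.4000]
After op 2 tick(5): ref=9.0000 raw=[8.1000 10.8000 11.2500 9.9000]
Drift of clock 1 after op 2: 10.8000 - 9.0000 = 1.8000

Answer: 1.8000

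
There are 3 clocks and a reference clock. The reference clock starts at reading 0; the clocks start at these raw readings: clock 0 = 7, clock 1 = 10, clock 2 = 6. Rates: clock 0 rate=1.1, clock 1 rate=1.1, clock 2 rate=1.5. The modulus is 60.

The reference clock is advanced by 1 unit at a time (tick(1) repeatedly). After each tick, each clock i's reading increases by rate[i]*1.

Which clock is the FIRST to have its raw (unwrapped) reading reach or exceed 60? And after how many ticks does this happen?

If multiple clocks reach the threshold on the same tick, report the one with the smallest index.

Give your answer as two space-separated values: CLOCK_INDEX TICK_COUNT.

Answer: 2 36

Derivation:
clock 0: start=7, rate=1.1, needs 60-7 = 53; ticks = ceil(53/1.1) = ceil(48.1818) = 49; reading at tick 49 = 7 + 1.1*49 = 60.9000
clock 1: start=10, rate=1.1, needs 60-10 = 50; ticks = ceil(50/1.1) = ceil(45.4545) = 46; reading at tick 46 = 10 + 1.1*46 = 60.6000
clock 2: start=6, rate=1.5, needs 60-6 = 54; ticks = ceil(54/1.5) = ceil(36.0000) = 36; reading at tick 36 = 6 + 1.5*36 = 60.0000
Minimum tick count = 36; winners = [2]; smallest index = 2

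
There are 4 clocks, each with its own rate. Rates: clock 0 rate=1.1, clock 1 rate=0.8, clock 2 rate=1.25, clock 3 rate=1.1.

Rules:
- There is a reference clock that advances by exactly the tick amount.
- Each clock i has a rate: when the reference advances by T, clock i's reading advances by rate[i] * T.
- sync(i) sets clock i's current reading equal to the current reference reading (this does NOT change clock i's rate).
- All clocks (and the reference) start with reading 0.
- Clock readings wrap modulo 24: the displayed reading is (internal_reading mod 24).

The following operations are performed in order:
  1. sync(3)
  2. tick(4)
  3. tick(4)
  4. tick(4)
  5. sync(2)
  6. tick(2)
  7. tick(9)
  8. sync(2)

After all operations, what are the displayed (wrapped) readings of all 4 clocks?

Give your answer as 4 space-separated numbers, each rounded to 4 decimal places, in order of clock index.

Answer: 1.3000 18.4000 23.0000 1.3000

Derivation:
After op 1 sync(3): ref=0.0000 raw=[0.0000 0.0000 0.0000 0.0000]
After op 2 tick(4): ref=4.0000 raw=[4.4000 3.2000 5.0000 4.4000]
After op 3 tick(4): ref=8.0000 raw=[8.8000 6.4000 10.0000 8.8000]
After op 4 tick(4): ref=12.0000 raw=[13.2000 9.6000 15.0000 13.2000]
After op 5 sync(2): ref=12.0000 raw=[13.2000 9.6000 12.0000 13.2000]
After op 6 tick(2): ref=14.0000 raw=[15.4000 11.2000 14.5000 15.4000]
After op 7 tick(9): ref=23.0000 raw=[25.3000 18.4000 25.7500 25.3000]
After op 8 sync(2): ref=23.0000 raw=[25.3000 18.4000 23.0000 25.3000]
Wrap final raw readings (mod 24): 25.3000 mod 24 = 1.3000; 18.4000 mod 24 = 18.4000; 23.0000 mod 24 = 23.0000; 25.3000 mod 24 = 1.3000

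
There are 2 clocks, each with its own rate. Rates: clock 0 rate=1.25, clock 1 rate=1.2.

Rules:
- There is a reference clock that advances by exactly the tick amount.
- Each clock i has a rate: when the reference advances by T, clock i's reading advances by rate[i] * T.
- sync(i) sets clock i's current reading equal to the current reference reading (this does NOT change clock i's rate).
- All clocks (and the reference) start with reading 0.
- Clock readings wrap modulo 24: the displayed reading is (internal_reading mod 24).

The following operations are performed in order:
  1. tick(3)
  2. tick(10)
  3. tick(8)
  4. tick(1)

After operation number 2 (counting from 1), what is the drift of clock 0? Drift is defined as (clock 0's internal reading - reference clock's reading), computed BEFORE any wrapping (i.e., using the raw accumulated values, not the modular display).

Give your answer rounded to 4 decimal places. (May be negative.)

Answer: 3.2500

Derivation:
After op 1 tick(3): ref=3.0000 raw=[3.7500 3.6000]
After op 2 tick(10): ref=13.0000 raw=[16.2500 15.6000]
Drift of clock 0 after op 2: 16.2500 - 13.0000 = 3.2500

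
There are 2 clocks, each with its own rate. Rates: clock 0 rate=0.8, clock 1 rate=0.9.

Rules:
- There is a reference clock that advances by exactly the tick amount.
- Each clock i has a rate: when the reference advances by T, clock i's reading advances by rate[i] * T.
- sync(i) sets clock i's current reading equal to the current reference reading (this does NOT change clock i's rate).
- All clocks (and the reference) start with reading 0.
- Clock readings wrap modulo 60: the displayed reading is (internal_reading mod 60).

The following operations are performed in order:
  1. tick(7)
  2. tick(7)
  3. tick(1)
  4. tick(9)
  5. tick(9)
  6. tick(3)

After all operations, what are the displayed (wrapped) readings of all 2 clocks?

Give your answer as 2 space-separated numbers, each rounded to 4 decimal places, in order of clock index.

Answer: 28.8000 32.4000

Derivation:
After op 1 tick(7): ref=7.0000 raw=[5.6000 6.3000]
After op 2 tick(7): ref=14.0000 raw=[11.2000 12.6000]
After op 3 tick(1): ref=15.0000 raw=[12.0000 13.5000]
After op 4 tick(9): ref=24.0000 raw=[19.2000 21.6000]
After op 5 tick(9): ref=33.0000 raw=[26.4000 29.7000]
After op 6 tick(3): ref=36.0000 raw=[28.8000 32.4000]
Wrap final raw readings (mod 60): 28.8000 mod 60 = 28.8000; 32.4000 mod 60 = 32.4000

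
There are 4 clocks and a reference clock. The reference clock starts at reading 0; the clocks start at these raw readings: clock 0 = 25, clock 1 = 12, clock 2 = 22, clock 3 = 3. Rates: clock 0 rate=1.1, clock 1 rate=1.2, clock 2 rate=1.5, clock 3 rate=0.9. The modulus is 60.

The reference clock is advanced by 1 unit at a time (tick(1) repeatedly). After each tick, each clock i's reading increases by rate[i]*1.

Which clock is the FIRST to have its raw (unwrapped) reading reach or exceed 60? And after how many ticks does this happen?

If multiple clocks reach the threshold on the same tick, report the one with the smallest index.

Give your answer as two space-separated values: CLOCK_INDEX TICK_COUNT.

clock 0: start=25, rate=1.1, needs 60-25 = 35; ticks = ceil(35/1.1) = ceil(31.8182) = 32; reading at tick 32 = 25 + 1.1*32 = 60.2000
clock 1: start=12, rate=1.2, needs 60-12 = 48; ticks = ceil(48/1.2) = ceil(40.0000) = 40; reading at tick 40 = 12 + 1.2*40 = 60.0000
clock 2: start=22, rate=1.5, needs 60-22 = 38; ticks = ceil(38/1.5) = ceil(25.3333) = 26; reading at tick 26 = 22 + 1.5*26 = 61.0000
clock 3: start=3, rate=0.9, needs 60-3 = 57; ticks = ceil(57/0.9) = ceil(63.3333) = 64; reading at tick 64 = 3 + 0.9*64 = 60.6000
Minimum tick count = 26; winners = [2]; smallest index = 2

Answer: 2 26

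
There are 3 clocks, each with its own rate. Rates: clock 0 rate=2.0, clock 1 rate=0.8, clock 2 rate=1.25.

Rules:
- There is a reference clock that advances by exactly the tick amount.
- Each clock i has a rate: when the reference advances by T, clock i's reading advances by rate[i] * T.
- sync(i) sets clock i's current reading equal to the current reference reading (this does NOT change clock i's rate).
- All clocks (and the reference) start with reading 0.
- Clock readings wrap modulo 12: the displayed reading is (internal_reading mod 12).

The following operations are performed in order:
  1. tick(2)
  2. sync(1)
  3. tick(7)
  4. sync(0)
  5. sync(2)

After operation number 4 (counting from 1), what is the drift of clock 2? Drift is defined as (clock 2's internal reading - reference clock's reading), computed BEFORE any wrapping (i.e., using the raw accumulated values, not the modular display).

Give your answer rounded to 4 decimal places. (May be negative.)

After op 1 tick(2): ref=2.0000 raw=[4.0000 1.6000 2.5000]
After op 2 sync(1): ref=2.0000 raw=[4.0000 2.0000 2.5000]
After op 3 tick(7): ref=9.0000 raw=[18.0000 7.6000 11.2500]
After op 4 sync(0): ref=9.0000 raw=[9.0000 7.6000 11.2500]
Drift of clock 2 after op 4: 11.2500 - 9.0000 = 2.2500

Answer: 2.2500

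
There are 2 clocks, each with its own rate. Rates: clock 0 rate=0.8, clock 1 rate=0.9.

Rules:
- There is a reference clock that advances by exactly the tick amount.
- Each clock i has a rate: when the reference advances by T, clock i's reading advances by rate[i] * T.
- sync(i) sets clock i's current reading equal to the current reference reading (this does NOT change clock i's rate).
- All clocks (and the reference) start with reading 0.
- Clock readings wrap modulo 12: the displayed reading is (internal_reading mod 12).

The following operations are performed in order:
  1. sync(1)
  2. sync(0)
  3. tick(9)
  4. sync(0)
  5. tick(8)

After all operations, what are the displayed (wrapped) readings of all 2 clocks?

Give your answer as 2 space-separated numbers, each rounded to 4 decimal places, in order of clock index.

After op 1 sync(1): ref=0.0000 raw=[0.0000 0.0000]
After op 2 sync(0): ref=0.0000 raw=[0.0000 0.0000]
After op 3 tick(9): ref=9.0000 raw=[7.2000 8.1000]
After op 4 sync(0): ref=9.0000 raw=[9.0000 8.1000]
After op 5 tick(8): ref=17.0000 raw=[15.4000 15.3000]
Wrap final raw readings (mod 12): 15.4000 mod 12 = 3.4000; 15.3000 mod 12 = 3.3000

Answer: 3.4000 3.3000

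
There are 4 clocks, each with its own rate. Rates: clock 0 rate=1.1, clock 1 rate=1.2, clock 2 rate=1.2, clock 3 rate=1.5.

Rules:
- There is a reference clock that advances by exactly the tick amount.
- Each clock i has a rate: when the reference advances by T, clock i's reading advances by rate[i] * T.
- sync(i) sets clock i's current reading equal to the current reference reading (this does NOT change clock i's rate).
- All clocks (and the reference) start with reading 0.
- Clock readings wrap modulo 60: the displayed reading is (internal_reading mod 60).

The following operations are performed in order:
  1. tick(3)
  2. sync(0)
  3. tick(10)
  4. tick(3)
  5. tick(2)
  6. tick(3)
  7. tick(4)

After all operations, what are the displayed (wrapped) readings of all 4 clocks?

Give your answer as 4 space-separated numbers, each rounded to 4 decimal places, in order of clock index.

Answer: 27.2000 30.0000 30.0000 37.5000

Derivation:
After op 1 tick(3): ref=3.0000 raw=[3.3000 3.6000 3.6000 4.5000]
After op 2 sync(0): ref=3.0000 raw=[3.0000 3.6000 3.6000 4.5000]
After op 3 tick(10): ref=13.0000 raw=[14.0000 15.6000 15.6000 19.5000]
After op 4 tick(3): ref=16.0000 raw=[17.3000 19.2000 19.2000 24.0000]
After op 5 tick(2): ref=18.0000 raw=[19.5000 21.6000 21.6000 27.0000]
After op 6 tick(3): ref=21.0000 raw=[22.8000 25.2000 25.2000 31.5000]
After op 7 tick(4): ref=25.0000 raw=[27.2000 30.0000 30.0000 37.5000]
Wrap final raw readings (mod 60): 27.2000 mod 60 = 27.2000; 30.0000 mod 60 = 30.0000; 30.0000 mod 60 = 30.0000; 37.5000 mod 60 = 37.5000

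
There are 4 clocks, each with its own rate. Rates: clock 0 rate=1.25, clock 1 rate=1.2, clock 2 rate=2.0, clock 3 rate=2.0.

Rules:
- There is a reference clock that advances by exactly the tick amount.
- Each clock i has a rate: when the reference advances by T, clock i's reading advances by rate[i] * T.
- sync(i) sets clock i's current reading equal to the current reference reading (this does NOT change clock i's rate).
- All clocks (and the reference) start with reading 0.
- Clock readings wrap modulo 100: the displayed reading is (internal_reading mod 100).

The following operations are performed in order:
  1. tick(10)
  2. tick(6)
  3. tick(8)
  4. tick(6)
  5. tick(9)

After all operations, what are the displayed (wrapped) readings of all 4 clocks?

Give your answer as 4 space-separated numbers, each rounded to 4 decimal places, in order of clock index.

After op 1 tick(10): ref=10.0000 raw=[12.5000 12.0000 20.0000 20.0000]
After op 2 tick(6): ref=16.0000 raw=[20.0000 19.2000 32.0000 32.0000]
After op 3 tick(8): ref=24.0000 raw=[30.0000 28.8000 48.0000 48.0000]
After op 4 tick(6): ref=30.0000 raw=[37.5000 36.0000 60.0000 60.0000]
After op 5 tick(9): ref=39.0000 raw=[48.7500 46.8000 78.0000 78.0000]
Wrap final raw readings (mod 100): 48.7500 mod 100 = 48.7500; 46.8000 mod 100 = 46.8000; 78.0000 mod 100 = 78.0000; 78.0000 mod 100 = 78.0000

Answer: 48.7500 46.8000 78.0000 78.0000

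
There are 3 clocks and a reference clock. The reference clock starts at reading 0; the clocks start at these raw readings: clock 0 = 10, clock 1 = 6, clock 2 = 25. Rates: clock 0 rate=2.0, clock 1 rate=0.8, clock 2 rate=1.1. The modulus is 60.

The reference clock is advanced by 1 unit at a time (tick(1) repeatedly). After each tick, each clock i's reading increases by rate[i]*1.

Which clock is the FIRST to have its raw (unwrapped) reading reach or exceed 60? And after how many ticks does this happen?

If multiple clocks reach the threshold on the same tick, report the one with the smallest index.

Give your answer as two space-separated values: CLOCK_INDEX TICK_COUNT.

clock 0: start=10, rate=2.0, needs 60-10 = 50; ticks = ceil(50/2.0) = ceil(25.0000) = 25; reading at tick 25 = 10 + 2.0*25 = 60.0000
clock 1: start=6, rate=0.8, needs 60-6 = 54; ticks = ceil(54/0.8) = ceil(67.5000) = 68; reading at tick 68 = 6 + 0.8*68 = 60.4000
clock 2: start=25, rate=1.1, needs 60-25 = 35; ticks = ceil(35/1.1) = ceil(31.8182) = 32; reading at tick 32 = 25 + 1.1*32 = 60.2000
Minimum tick count = 25; winners = [0]; smallest index = 0

Answer: 0 25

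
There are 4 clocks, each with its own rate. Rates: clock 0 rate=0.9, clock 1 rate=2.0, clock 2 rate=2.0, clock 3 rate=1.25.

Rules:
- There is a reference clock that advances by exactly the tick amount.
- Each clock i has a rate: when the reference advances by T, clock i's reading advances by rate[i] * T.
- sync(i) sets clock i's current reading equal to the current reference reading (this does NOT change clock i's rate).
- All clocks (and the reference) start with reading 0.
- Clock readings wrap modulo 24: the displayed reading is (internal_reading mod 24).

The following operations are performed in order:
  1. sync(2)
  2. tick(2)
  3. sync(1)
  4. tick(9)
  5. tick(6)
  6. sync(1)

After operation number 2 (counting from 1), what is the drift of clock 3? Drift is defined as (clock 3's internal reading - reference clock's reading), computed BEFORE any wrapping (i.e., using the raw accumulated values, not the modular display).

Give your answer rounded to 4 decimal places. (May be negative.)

After op 1 sync(2): ref=0.0000 raw=[0.0000 0.0000 0.0000 0.0000]
After op 2 tick(2): ref=2.0000 raw=[1.8000 4.0000 4.0000 2.5000]
Drift of clock 3 after op 2: 2.5000 - 2.0000 = 0.5000

Answer: 0.5000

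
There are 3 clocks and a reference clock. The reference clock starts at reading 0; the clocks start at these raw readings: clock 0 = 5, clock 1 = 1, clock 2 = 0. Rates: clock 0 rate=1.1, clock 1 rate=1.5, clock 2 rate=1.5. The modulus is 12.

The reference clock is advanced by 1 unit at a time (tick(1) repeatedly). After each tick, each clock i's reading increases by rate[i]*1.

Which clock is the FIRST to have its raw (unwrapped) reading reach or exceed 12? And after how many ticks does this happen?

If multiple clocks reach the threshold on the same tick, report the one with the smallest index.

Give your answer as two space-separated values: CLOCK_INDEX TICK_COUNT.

Answer: 0 7

Derivation:
clock 0: start=5, rate=1.1, needs 12-5 = 7; ticks = ceil(7/1.1) = ceil(6.3636) = 7; reading at tick 7 = 5 + 1.1*7 = 12.7000
clock 1: start=1, rate=1.5, needs 12-1 = 11; ticks = ceil(11/1.5) = ceil(7.3333) = 8; reading at tick 8 = 1 + 1.5*8 = 13.0000
clock 2: start=0, rate=1.5, needs 12-0 = 12; ticks = ceil(12/1.5) = ceil(8.0000) = 8; reading at tick 8 = 0 + 1.5*8 = 12.0000
Minimum tick count = 7; winners = [0]; smallest index = 0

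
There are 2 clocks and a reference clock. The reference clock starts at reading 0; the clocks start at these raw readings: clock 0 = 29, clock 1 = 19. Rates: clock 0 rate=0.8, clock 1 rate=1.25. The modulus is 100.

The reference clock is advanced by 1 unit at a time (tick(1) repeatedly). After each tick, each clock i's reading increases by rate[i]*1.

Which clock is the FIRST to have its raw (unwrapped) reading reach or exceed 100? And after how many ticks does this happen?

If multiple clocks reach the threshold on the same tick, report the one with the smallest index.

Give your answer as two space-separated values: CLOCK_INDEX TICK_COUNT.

clock 0: start=29, rate=0.8, needs 100-29 = 71; ticks = ceil(71/0.8) = ceil(88.7500) = 89; reading at tick 89 = 29 + 0.8*89 = 100.2000
clock 1: start=19, rate=1.25, needs 100-19 = 81; ticks = ceil(81/1.25) = ceil(64.8000) = 65; reading at tick 65 = 19 + 1.25*65 = 100.2500
Minimum tick count = 65; winners = [1]; smallest index = 1

Answer: 1 65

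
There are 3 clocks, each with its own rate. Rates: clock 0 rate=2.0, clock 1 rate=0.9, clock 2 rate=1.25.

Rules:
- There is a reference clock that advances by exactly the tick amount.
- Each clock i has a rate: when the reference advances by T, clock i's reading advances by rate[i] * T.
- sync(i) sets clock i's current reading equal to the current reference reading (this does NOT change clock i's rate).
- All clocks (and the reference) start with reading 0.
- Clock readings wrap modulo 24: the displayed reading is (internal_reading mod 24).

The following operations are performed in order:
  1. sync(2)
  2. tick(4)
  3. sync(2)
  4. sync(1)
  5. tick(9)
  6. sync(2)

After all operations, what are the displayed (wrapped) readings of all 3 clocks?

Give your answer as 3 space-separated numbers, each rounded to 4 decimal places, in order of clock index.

Answer: 2.0000 12.1000 13.0000

Derivation:
After op 1 sync(2): ref=0.0000 raw=[0.0000 0.0000 0.0000]
After op 2 tick(4): ref=4.0000 raw=[8.0000 3.6000 5.0000]
After op 3 sync(2): ref=4.0000 raw=[8.0000 3.6000 4.0000]
After op 4 sync(1): ref=4.0000 raw=[8.0000 4.0000 4.0000]
After op 5 tick(9): ref=13.0000 raw=[26.0000 12.1000 15.2500]
After op 6 sync(2): ref=13.0000 raw=[26.0000 12.1000 13.0000]
Wrap final raw readings (mod 24): 26.0000 mod 24 = 2.0000; 12.1000 mod 24 = 12.1000; 13.0000 mod 24 = 13.0000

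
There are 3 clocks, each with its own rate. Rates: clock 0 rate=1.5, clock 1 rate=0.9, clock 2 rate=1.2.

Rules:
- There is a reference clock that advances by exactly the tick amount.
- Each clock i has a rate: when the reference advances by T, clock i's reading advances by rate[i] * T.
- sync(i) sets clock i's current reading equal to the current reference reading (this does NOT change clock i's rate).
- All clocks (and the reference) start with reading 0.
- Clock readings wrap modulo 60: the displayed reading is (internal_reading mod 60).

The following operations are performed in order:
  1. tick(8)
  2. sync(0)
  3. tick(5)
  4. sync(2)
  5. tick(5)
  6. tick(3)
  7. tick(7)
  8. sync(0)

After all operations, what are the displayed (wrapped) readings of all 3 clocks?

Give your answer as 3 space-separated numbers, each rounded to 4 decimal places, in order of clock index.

After op 1 tick(8): ref=8.0000 raw=[12.0000 7.2000 9.6000]
After op 2 sync(0): ref=8.0000 raw=[8.0000 7.2000 9.6000]
After op 3 tick(5): ref=13.0000 raw=[15.5000 11.7000 15.6000]
After op 4 sync(2): ref=13.0000 raw=[15.5000 11.7000 13.0000]
After op 5 tick(5): ref=18.0000 raw=[23.0000 16.2000 19.0000]
After op 6 tick(3): ref=21.0000 raw=[27.5000 18.9000 22.6000]
After op 7 tick(7): ref=28.0000 raw=[38.0000 25.2000 31.0000]
After op 8 sync(0): ref=28.0000 raw=[28.0000 25.2000 31.0000]
Wrap final raw readings (mod 60): 28.0000 mod 60 = 28.0000; 25.2000 mod 60 = 25.2000; 31.0000 mod 60 = 31.0000

Answer: 28.0000 25.2000 31.0000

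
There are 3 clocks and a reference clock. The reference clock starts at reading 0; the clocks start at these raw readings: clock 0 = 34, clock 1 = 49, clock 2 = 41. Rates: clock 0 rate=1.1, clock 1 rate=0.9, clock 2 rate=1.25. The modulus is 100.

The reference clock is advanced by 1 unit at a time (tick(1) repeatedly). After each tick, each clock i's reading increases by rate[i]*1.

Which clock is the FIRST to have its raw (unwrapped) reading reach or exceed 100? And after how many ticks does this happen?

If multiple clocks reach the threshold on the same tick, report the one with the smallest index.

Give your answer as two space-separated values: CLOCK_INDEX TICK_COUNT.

Answer: 2 48

Derivation:
clock 0: start=34, rate=1.1, needs 100-34 = 66; ticks = ceil(66/1.1) = ceil(60.0000) = 60; reading at tick 60 = 34 + 1.1*60 = 100.0000
clock 1: start=49, rate=0.9, needs 100-49 = 51; ticks = ceil(51/0.9) = ceil(56.6667) = 57; reading at tick 57 = 49 + 0.9*57 = 100.3000
clock 2: start=41, rate=1.25, needs 100-41 = 59; ticks = ceil(59/1.25) = ceil(47.2000) = 48; reading at tick 48 = 41 + 1.25*48 = 101.0000
Minimum tick count = 48; winners = [2]; smallest index = 2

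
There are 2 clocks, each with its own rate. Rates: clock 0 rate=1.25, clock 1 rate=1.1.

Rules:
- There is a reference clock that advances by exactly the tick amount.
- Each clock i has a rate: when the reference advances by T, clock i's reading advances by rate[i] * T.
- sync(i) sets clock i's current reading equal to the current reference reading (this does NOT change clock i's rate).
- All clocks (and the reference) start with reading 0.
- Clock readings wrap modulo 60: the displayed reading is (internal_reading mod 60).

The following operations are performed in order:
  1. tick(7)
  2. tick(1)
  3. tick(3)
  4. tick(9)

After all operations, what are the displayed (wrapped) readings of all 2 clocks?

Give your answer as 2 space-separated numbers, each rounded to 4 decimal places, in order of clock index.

After op 1 tick(7): ref=7.0000 raw=[8.7500 7.7000]
After op 2 tick(1): ref=8.0000 raw=[10.0000 8.8000]
After op 3 tick(3): ref=11.0000 raw=[13.7500 12.1000]
After op 4 tick(9): ref=20.0000 raw=[25.0000 22.0000]
Wrap final raw readings (mod 60): 25.0000 mod 60 = 25.0000; 22.0000 mod 60 = 22.0000

Answer: 25.0000 22.0000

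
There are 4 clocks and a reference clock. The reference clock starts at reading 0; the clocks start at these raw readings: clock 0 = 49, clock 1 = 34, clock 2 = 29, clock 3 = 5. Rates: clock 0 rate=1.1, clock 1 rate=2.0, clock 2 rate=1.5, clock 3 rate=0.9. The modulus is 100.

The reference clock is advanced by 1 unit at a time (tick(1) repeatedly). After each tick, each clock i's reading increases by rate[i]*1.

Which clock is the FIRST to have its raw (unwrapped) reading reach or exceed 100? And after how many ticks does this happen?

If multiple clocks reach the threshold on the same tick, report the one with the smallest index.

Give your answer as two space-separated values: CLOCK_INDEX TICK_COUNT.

clock 0: start=49, rate=1.1, needs 100-49 = 51; ticks = ceil(51/1.1) = ceil(46.3636) = 47; reading at tick 47 = 49 + 1.1*47 = 100.7000
clock 1: start=34, rate=2.0, needs 100-34 = 66; ticks = ceil(66/2.0) = ceil(33.0000) = 33; reading at tick 33 = 34 + 2.0*33 = 100.0000
clock 2: start=29, rate=1.5, needs 100-29 = 71; ticks = ceil(71/1.5) = ceil(47.3333) = 48; reading at tick 48 = 29 + 1.5*48 = 101.0000
clock 3: start=5, rate=0.9, needs 100-5 = 95; ticks = ceil(95/0.9) = ceil(105.5556) = 106; reading at tick 106 = 5 + 0.9*106 = 100.4000
Minimum tick count = 33; winners = [1]; smallest index = 1

Answer: 1 33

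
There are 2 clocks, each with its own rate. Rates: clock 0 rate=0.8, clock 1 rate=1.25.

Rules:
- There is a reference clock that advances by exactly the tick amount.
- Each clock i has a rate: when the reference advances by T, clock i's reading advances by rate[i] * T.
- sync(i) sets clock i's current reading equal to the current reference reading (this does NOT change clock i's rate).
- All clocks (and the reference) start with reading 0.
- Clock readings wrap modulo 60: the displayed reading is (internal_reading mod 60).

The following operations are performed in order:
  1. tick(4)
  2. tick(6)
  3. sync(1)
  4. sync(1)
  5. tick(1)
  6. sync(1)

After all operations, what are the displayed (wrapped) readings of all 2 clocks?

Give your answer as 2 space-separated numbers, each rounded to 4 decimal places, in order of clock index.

After op 1 tick(4): ref=4.0000 raw=[3.2000 5.0000]
After op 2 tick(6): ref=10.0000 raw=[8.0000 12.5000]
After op 3 sync(1): ref=10.0000 raw=[8.0000 10.0000]
After op 4 sync(1): ref=10.0000 raw=[8.0000 10.0000]
After op 5 tick(1): ref=11.0000 raw=[8.8000 11.2500]
After op 6 sync(1): ref=11.0000 raw=[8.8000 11.0000]
Wrap final raw readings (mod 60): 8.8000 mod 60 = 8.8000; 11.0000 mod 60 = 11.0000

Answer: 8.8000 11.0000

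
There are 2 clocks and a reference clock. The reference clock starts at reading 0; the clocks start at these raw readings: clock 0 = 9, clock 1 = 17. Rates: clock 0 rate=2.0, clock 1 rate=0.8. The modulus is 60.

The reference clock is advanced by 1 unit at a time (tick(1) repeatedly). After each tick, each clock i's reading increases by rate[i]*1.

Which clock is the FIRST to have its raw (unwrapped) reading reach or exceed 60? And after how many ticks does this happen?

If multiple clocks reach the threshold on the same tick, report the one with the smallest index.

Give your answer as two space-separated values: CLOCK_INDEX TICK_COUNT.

clock 0: start=9, rate=2.0, needs 60-9 = 51; ticks = ceil(51/2.0) = ceil(25.5000) = 26; reading at tick 26 = 9 + 2.0*26 = 61.0000
clock 1: start=17, rate=0.8, needs 60-17 = 43; ticks = ceil(43/0.8) = ceil(53.7500) = 54; reading at tick 54 = 17 + 0.8*54 = 60.2000
Minimum tick count = 26; winners = [0]; smallest index = 0

Answer: 0 26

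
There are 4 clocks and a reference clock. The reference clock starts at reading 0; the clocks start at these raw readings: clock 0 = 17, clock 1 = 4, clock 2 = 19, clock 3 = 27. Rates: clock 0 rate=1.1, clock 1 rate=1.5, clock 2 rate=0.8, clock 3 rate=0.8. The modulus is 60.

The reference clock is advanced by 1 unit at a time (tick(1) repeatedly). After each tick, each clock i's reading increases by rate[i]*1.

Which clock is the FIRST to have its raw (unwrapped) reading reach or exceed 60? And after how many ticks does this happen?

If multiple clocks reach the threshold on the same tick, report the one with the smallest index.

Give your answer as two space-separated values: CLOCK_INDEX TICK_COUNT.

clock 0: start=17, rate=1.1, needs 60-17 = 43; ticks = ceil(43/1.1) = ceil(39.0909) = 40; reading at tick 40 = 17 + 1.1*40 = 61.0000
clock 1: start=4, rate=1.5, needs 60-4 = 56; ticks = ceil(56/1.5) = ceil(37.3333) = 38; reading at tick 38 = 4 + 1.5*38 = 61.0000
clock 2: start=19, rate=0.8, needs 60-19 = 41; ticks = ceil(41/0.8) = ceil(51.2500) = 52; reading at tick 52 = 19 + 0.8*52 = 60.6000
clock 3: start=27, rate=0.8, needs 60-27 = 33; ticks = ceil(33/0.8) = ceil(41.2500) = 42; reading at tick 42 = 27 + 0.8*42 = 60.6000
Minimum tick count = 38; winners = [1]; smallest index = 1

Answer: 1 38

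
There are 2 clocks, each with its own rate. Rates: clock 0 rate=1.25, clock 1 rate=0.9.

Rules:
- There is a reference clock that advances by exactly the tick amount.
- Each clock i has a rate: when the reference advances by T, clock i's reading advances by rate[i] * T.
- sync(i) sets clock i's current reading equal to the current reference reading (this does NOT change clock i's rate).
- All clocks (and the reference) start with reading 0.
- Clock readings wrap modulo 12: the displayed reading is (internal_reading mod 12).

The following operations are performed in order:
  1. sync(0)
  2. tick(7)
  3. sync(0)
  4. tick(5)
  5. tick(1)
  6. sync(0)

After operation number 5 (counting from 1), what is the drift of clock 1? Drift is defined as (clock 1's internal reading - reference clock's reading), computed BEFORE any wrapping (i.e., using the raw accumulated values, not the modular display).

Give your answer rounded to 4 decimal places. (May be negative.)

Answer: -1.3000

Derivation:
After op 1 sync(0): ref=0.0000 raw=[0.0000 0.0000]
After op 2 tick(7): ref=7.0000 raw=[8.7500 6.3000]
After op 3 sync(0): ref=7.0000 raw=[7.0000 6.3000]
After op 4 tick(5): ref=12.0000 raw=[13.2500 10.8000]
After op 5 tick(1): ref=13.0000 raw=[14.5000 11.7000]
Drift of clock 1 after op 5: 11.7000 - 13.0000 = -1.3000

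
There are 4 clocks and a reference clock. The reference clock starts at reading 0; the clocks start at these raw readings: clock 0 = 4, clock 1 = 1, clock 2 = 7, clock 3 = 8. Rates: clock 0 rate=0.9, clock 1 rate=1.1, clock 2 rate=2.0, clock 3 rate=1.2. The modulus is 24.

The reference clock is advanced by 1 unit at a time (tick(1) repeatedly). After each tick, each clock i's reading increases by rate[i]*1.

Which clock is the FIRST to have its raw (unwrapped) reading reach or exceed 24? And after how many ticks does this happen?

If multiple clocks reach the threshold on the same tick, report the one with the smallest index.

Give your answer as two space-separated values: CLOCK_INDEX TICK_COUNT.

Answer: 2 9

Derivation:
clock 0: start=4, rate=0.9, needs 24-4 = 20; ticks = ceil(20/0.9) = ceil(22.2222) = 23; reading at tick 23 = 4 + 0.9*23 = 24.7000
clock 1: start=1, rate=1.1, needs 24-1 = 23; ticks = ceil(23/1.1) = ceil(20.9091) = 21; reading at tick 21 = 1 + 1.1*21 = 24.1000
clock 2: start=7, rate=2.0, needs 24-7 = 17; ticks = ceil(17/2.0) = ceil(8.5000) = 9; reading at tick 9 = 7 + 2.0*9 = 25.0000
clock 3: start=8, rate=1.2, needs 24-8 = 16; ticks = ceil(16/1.2) = ceil(13.3333) = 14; reading at tick 14 = 8 + 1.2*14 = 24.8000
Minimum tick count = 9; winners = [2]; smallest index = 2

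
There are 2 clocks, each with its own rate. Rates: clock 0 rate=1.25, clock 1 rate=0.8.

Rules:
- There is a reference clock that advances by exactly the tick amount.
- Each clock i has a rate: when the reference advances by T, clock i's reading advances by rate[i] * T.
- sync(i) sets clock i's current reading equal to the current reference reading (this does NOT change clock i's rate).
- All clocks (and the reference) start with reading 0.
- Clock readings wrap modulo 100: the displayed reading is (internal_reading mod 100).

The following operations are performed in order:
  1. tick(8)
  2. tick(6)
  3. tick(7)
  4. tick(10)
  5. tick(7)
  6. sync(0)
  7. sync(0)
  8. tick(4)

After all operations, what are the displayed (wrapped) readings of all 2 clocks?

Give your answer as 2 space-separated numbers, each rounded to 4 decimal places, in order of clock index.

Answer: 43.0000 33.6000

Derivation:
After op 1 tick(8): ref=8.0000 raw=[10.0000 6.4000]
After op 2 tick(6): ref=14.0000 raw=[17.5000 11.2000]
After op 3 tick(7): ref=21.0000 raw=[26.2500 16.8000]
After op 4 tick(10): ref=31.0000 raw=[38.7500 24.8000]
After op 5 tick(7): ref=38.0000 raw=[47.5000 30.4000]
After op 6 sync(0): ref=38.0000 raw=[38.0000 30.4000]
After op 7 sync(0): ref=38.0000 raw=[38.0000 30.4000]
After op 8 tick(4): ref=42.0000 raw=[43.0000 33.6000]
Wrap final raw readings (mod 100): 43.0000 mod 100 = 43.0000; 33.6000 mod 100 = 33.6000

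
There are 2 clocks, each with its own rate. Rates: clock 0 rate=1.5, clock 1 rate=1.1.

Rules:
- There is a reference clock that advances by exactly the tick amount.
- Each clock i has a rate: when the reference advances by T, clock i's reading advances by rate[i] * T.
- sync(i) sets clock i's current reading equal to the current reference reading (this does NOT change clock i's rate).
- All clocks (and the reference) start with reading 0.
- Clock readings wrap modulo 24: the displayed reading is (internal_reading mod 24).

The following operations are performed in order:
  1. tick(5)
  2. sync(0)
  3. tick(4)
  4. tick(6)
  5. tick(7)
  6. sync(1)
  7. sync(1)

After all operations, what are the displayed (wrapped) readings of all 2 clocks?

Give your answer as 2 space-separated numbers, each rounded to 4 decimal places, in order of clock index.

Answer: 6.5000 22.0000

Derivation:
After op 1 tick(5): ref=5.0000 raw=[7.5000 5.5000]
After op 2 sync(0): ref=5.0000 raw=[5.0000 5.5000]
After op 3 tick(4): ref=9.0000 raw=[11.0000 9.9000]
After op 4 tick(6): ref=15.0000 raw=[20.0000 16.5000]
After op 5 tick(7): ref=22.0000 raw=[30.5000 24.2000]
After op 6 sync(1): ref=22.0000 raw=[30.5000 22.0000]
After op 7 sync(1): ref=22.0000 raw=[30.5000 22.0000]
Wrap final raw readings (mod 24): 30.5000 mod 24 = 6.5000; 22.0000 mod 24 = 22.0000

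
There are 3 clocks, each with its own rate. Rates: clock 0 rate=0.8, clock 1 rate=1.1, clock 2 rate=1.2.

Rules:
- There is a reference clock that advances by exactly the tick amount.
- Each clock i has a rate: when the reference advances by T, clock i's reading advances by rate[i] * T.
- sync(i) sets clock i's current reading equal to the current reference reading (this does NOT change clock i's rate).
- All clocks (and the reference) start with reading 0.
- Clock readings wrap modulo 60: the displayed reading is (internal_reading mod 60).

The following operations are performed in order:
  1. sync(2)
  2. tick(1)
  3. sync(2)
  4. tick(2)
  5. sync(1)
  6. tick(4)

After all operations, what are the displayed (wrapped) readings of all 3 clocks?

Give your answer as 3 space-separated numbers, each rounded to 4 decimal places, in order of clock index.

After op 1 sync(2): ref=0.0000 raw=[0.0000 0.0000 0.0000]
After op 2 tick(1): ref=1.0000 raw=[0.8000 1.1000 1.2000]
After op 3 sync(2): ref=1.0000 raw=[0.8000 1.1000 1.0000]
After op 4 tick(2): ref=3.0000 raw=[2.4000 3.3000 3.4000]
After op 5 sync(1): ref=3.0000 raw=[2.4000 3.0000 3.4000]
After op 6 tick(4): ref=7.0000 raw=[5.6000 7.4000 8.2000]
Wrap final raw readings (mod 60): 5.6000 mod 60 = 5.6000; 7.4000 mod 60 = 7.4000; 8.2000 mod 60 = 8.2000

Answer: 5.6000 7.4000 8.2000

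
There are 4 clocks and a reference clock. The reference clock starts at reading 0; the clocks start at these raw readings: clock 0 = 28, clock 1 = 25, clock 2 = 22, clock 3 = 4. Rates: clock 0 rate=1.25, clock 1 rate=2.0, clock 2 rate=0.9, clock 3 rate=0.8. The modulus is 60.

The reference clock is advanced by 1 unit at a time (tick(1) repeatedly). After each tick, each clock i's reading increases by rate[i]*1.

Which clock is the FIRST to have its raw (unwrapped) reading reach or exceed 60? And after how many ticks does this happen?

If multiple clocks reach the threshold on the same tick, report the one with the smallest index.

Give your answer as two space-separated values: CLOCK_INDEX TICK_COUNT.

Answer: 1 18

Derivation:
clock 0: start=28, rate=1.25, needs 60-28 = 32; ticks = ceil(32/1.25) = ceil(25.6000) = 26; reading at tick 26 = 28 + 1.25*26 = 60.5000
clock 1: start=25, rate=2.0, needs 60-25 = 35; ticks = ceil(35/2.0) = ceil(17.5000) = 18; reading at tick 18 = 25 + 2.0*18 = 61.0000
clock 2: start=22, rate=0.9, needs 60-22 = 38; ticks = ceil(38/0.9) = ceil(42.2222) = 43; reading at tick 43 = 22 + 0.9*43 = 60.7000
clock 3: start=4, rate=0.8, needs 60-4 = 56; ticks = ceil(56/0.8) = ceil(70.0000) = 70; reading at tick 70 = 4 + 0.8*70 = 60.0000
Minimum tick count = 18; winners = [1]; smallest index = 1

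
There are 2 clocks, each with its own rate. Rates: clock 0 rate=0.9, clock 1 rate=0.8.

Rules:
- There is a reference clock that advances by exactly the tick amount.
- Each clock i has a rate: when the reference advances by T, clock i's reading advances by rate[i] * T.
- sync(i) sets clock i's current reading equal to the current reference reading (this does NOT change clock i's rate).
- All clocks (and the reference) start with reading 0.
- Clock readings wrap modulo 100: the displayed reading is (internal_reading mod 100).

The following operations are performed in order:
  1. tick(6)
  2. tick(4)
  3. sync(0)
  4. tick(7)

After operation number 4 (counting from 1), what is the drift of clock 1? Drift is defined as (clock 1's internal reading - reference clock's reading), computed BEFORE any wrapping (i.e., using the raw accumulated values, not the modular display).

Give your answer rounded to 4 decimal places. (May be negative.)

After op 1 tick(6): ref=6.0000 raw=[5.4000 4.8000]
After op 2 tick(4): ref=10.0000 raw=[9.0000 8.0000]
After op 3 sync(0): ref=10.0000 raw=[10.0000 8.0000]
After op 4 tick(7): ref=17.0000 raw=[16.3000 13.6000]
Drift of clock 1 after op 4: 13.6000 - 17.0000 = -3.4000

Answer: -3.4000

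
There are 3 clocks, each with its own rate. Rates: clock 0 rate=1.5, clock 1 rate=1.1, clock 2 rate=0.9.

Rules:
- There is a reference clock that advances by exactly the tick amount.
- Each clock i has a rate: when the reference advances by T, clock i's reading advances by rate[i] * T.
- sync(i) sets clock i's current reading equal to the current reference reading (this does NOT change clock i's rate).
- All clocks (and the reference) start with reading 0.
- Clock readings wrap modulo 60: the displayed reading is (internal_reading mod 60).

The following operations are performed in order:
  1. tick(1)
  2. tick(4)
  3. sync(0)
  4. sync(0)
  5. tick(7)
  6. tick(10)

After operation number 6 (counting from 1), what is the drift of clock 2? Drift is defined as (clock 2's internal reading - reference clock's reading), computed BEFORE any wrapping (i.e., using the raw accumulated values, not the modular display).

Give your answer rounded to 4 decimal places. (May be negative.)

Answer: -2.2000

Derivation:
After op 1 tick(1): ref=1.0000 raw=[1.5000 1.1000 0.9000]
After op 2 tick(4): ref=5.0000 raw=[7.5000 5.5000 4.5000]
After op 3 sync(0): ref=5.0000 raw=[5.0000 5.5000 4.5000]
After op 4 sync(0): ref=5.0000 raw=[5.0000 5.5000 4.5000]
After op 5 tick(7): ref=12.0000 raw=[15.5000 13.2000 10.8000]
After op 6 tick(10): ref=22.0000 raw=[30.5000 24.2000 19.8000]
Drift of clock 2 after op 6: 19.8000 - 22.0000 = -2.2000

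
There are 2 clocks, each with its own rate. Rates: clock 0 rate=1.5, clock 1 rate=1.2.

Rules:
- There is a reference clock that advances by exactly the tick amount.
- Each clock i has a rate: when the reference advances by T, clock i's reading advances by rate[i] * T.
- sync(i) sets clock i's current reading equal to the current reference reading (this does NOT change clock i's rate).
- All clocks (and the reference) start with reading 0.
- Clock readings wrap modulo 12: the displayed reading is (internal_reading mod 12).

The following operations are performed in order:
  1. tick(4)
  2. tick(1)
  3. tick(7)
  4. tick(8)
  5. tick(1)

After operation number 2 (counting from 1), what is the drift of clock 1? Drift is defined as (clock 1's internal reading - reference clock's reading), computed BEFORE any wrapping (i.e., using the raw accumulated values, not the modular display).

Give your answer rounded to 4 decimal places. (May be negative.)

Answer: 1.0000

Derivation:
After op 1 tick(4): ref=4.0000 raw=[6.0000 4.8000]
After op 2 tick(1): ref=5.0000 raw=[7.5000 6.0000]
Drift of clock 1 after op 2: 6.0000 - 5.0000 = 1.0000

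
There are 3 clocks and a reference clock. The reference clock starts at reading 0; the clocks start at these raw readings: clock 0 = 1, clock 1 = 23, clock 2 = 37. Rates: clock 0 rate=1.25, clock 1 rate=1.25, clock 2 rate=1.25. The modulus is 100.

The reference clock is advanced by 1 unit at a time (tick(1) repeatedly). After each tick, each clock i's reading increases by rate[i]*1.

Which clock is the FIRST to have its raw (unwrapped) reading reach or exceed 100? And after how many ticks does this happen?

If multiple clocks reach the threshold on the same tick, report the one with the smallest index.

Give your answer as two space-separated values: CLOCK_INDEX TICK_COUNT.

Answer: 2 51

Derivation:
clock 0: start=1, rate=1.25, needs 100-1 = 99; ticks = ceil(99/1.25) = ceil(79.2000) = 80; reading at tick 80 = 1 + 1.25*80 = 101.0000
clock 1: start=23, rate=1.25, needs 100-23 = 77; ticks = ceil(77/1.25) = ceil(61.6000) = 62; reading at tick 62 = 23 + 1.25*62 = 100.5000
clock 2: start=37, rate=1.25, needs 100-37 = 63; ticks = ceil(63/1.25) = ceil(50.4000) = 51; reading at tick 51 = 37 + 1.25*51 = 100.7500
Minimum tick count = 51; winners = [2]; smallest index = 2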